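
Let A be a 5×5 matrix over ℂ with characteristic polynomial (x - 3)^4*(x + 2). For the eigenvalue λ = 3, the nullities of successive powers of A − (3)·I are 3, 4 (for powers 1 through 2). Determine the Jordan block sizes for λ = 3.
Block sizes for λ = 3: [2, 1, 1]

From the dimensions of kernels of powers, the number of Jordan blocks of size at least j is d_j − d_{j−1} where d_j = dim ker(N^j) (with d_0 = 0). Computing the differences gives [3, 1].
The number of blocks of size exactly k is (#blocks of size ≥ k) − (#blocks of size ≥ k + 1), so the partition is: 2 block(s) of size 1, 1 block(s) of size 2.
In nonincreasing order the block sizes are [2, 1, 1].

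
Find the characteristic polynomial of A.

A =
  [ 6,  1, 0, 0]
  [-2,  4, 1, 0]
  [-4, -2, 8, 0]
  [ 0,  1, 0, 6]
x^4 - 24*x^3 + 216*x^2 - 864*x + 1296

Expanding det(x·I − A) (e.g. by cofactor expansion or by noting that A is similar to its Jordan form J, which has the same characteristic polynomial as A) gives
  χ_A(x) = x^4 - 24*x^3 + 216*x^2 - 864*x + 1296
which factors as (x - 6)^4. The eigenvalues (with algebraic multiplicities) are λ = 6 with multiplicity 4.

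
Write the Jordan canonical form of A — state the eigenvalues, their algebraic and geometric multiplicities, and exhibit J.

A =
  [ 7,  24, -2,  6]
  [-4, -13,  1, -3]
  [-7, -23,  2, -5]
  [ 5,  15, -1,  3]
J_1(-1) ⊕ J_3(0)

The characteristic polynomial is
  det(x·I − A) = x^4 + x^3 = x^3*(x + 1)

Eigenvalues and multiplicities (the geometric multiplicity of λ is n − rank(A − λI), which equals the number of Jordan blocks for λ):
  λ = -1: algebraic multiplicity = 1, geometric multiplicity = 1
  λ = 0: algebraic multiplicity = 3, geometric multiplicity = 1

Determining the block sizes for each eigenvalue:
  λ = -1: one block (gm = 1), so the single block has size am = 1 → block sizes [1]
  λ = 0: one block (gm = 1), so the single block has size am = 3 → block sizes [3]

Assembling the blocks gives a Jordan form
J =
  [-1, 0, 0, 0]
  [ 0, 0, 1, 0]
  [ 0, 0, 0, 1]
  [ 0, 0, 0, 0]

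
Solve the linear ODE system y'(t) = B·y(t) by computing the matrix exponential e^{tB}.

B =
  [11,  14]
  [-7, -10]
e^{tB} =
  [2*exp(4*t) - exp(-3*t), 2*exp(4*t) - 2*exp(-3*t)]
  [-exp(4*t) + exp(-3*t), -exp(4*t) + 2*exp(-3*t)]

Strategy: write B = P · J · P⁻¹ where J is a Jordan canonical form, so e^{tB} = P · e^{tJ} · P⁻¹, and e^{tJ} can be computed block-by-block.

B has Jordan form
J =
  [-3, 0]
  [ 0, 4]
(up to reordering of blocks).

Per-block formulas:
  For a 1×1 block at λ = -3: exp(t · [-3]) = [e^(-3t)].
  For a 1×1 block at λ = 4: exp(t · [4]) = [e^(4t)].

After assembling e^{tJ} and conjugating by P, we get:

e^{tB} =
  [2*exp(4*t) - exp(-3*t), 2*exp(4*t) - 2*exp(-3*t)]
  [-exp(4*t) + exp(-3*t), -exp(4*t) + 2*exp(-3*t)]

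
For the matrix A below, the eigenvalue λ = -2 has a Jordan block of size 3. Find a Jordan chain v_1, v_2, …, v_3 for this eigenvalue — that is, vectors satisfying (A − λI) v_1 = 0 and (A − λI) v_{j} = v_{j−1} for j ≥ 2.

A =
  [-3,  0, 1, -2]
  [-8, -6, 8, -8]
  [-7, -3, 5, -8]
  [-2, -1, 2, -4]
A Jordan chain for λ = -2 of length 3:
v_1 = (-2, 0, -2, 0)ᵀ
v_2 = (-1, -8, -7, -2)ᵀ
v_3 = (1, 0, 0, 0)ᵀ

Let N = A − (-2)·I. We want v_3 with N^3 v_3 = 0 but N^2 v_3 ≠ 0; then v_{j-1} := N · v_j for j = 3, …, 2.

Pick v_3 = (1, 0, 0, 0)ᵀ.
Then v_2 = N · v_3 = (-1, -8, -7, -2)ᵀ.
Then v_1 = N · v_2 = (-2, 0, -2, 0)ᵀ.

Sanity check: (A − (-2)·I) v_1 = (0, 0, 0, 0)ᵀ = 0. ✓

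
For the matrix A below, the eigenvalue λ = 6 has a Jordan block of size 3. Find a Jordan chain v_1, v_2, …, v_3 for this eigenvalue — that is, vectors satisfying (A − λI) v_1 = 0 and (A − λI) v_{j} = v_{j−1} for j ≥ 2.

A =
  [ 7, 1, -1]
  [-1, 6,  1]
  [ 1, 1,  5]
A Jordan chain for λ = 6 of length 3:
v_1 = (-1, 0, -1)ᵀ
v_2 = (1, -1, 1)ᵀ
v_3 = (1, 0, 0)ᵀ

Let N = A − (6)·I. We want v_3 with N^3 v_3 = 0 but N^2 v_3 ≠ 0; then v_{j-1} := N · v_j for j = 3, …, 2.

Pick v_3 = (1, 0, 0)ᵀ.
Then v_2 = N · v_3 = (1, -1, 1)ᵀ.
Then v_1 = N · v_2 = (-1, 0, -1)ᵀ.

Sanity check: (A − (6)·I) v_1 = (0, 0, 0)ᵀ = 0. ✓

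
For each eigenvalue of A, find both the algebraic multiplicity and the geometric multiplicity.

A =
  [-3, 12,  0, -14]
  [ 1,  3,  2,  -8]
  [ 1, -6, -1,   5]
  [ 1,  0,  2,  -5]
λ = -3: alg = 3, geom = 1; λ = 3: alg = 1, geom = 1

Step 1 — factor the characteristic polynomial to read off the algebraic multiplicities:
  χ_A(x) = (x - 3)*(x + 3)^3

Step 2 — compute geometric multiplicities via the rank-nullity identity g(λ) = n − rank(A − λI):
  rank(A − (-3)·I) = 3, so dim ker(A − (-3)·I) = n − 3 = 1
  rank(A − (3)·I) = 3, so dim ker(A − (3)·I) = n − 3 = 1

Summary:
  λ = -3: algebraic multiplicity = 3, geometric multiplicity = 1
  λ = 3: algebraic multiplicity = 1, geometric multiplicity = 1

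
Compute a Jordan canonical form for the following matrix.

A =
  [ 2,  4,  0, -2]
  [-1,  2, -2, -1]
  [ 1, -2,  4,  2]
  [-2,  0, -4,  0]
J_2(2) ⊕ J_2(2)

The characteristic polynomial is
  det(x·I − A) = x^4 - 8*x^3 + 24*x^2 - 32*x + 16 = (x - 2)^4

Eigenvalues and multiplicities (the geometric multiplicity of λ is n − rank(A − λI), which equals the number of Jordan blocks for λ):
  λ = 2: algebraic multiplicity = 4, geometric multiplicity = 2

Determining the block sizes for each eigenvalue:
  λ = 2: with am = 4 and gm = 2, the partition is not yet determined (e.g. several partitions of 4 into 2 parts exist). Let N = A − (2)·I. Computing rank(N^1) = 2, rank(N^2) = 0; the number of blocks of size ≥ j is rank(N^{j−1}) − rank(N^j), giving [2, 2]. So we have 2 block(s) of size 2 → block sizes [2, 2]

Assembling the blocks gives a Jordan form
J =
  [2, 1, 0, 0]
  [0, 2, 0, 0]
  [0, 0, 2, 1]
  [0, 0, 0, 2]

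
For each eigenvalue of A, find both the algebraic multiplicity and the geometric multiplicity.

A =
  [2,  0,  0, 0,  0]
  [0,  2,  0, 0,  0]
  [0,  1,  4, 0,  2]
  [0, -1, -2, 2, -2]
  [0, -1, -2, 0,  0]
λ = 2: alg = 5, geom = 4

Step 1 — factor the characteristic polynomial to read off the algebraic multiplicities:
  χ_A(x) = (x - 2)^5

Step 2 — compute geometric multiplicities via the rank-nullity identity g(λ) = n − rank(A − λI):
  rank(A − (2)·I) = 1, so dim ker(A − (2)·I) = n − 1 = 4

Summary:
  λ = 2: algebraic multiplicity = 5, geometric multiplicity = 4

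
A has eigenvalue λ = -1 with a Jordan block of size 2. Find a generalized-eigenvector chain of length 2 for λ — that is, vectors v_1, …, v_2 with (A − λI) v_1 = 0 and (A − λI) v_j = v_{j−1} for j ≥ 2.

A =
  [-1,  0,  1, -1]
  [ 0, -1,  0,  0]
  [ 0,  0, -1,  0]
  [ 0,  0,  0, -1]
A Jordan chain for λ = -1 of length 2:
v_1 = (1, 0, 0, 0)ᵀ
v_2 = (0, 0, 1, 0)ᵀ

Let N = A − (-1)·I. We want v_2 with N^2 v_2 = 0 but N^1 v_2 ≠ 0; then v_{j-1} := N · v_j for j = 2, …, 2.

Pick v_2 = (0, 0, 1, 0)ᵀ.
Then v_1 = N · v_2 = (1, 0, 0, 0)ᵀ.

Sanity check: (A − (-1)·I) v_1 = (0, 0, 0, 0)ᵀ = 0. ✓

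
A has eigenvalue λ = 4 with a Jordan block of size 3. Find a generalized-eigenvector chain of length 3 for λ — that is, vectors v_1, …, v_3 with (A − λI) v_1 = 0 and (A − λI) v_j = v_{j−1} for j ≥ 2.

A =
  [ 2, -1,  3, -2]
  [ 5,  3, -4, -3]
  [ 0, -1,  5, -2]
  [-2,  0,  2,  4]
A Jordan chain for λ = 4 of length 3:
v_1 = (1, 1, 1, 0)ᵀ
v_2 = (-2, -3, -2, 0)ᵀ
v_3 = (0, 0, 0, 1)ᵀ

Let N = A − (4)·I. We want v_3 with N^3 v_3 = 0 but N^2 v_3 ≠ 0; then v_{j-1} := N · v_j for j = 3, …, 2.

Pick v_3 = (0, 0, 0, 1)ᵀ.
Then v_2 = N · v_3 = (-2, -3, -2, 0)ᵀ.
Then v_1 = N · v_2 = (1, 1, 1, 0)ᵀ.

Sanity check: (A − (4)·I) v_1 = (0, 0, 0, 0)ᵀ = 0. ✓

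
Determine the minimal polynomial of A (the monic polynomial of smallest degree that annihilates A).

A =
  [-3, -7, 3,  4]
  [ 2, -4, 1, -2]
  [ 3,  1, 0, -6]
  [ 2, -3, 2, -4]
x^4 + 11*x^3 + 42*x^2 + 68*x + 40

The characteristic polynomial is χ_A(x) = (x + 2)^3*(x + 5), so the eigenvalues are known. The minimal polynomial is
  m_A(x) = Π_λ (x − λ)^{k_λ}
where k_λ is the size of the *largest* Jordan block for λ (equivalently, the smallest k with (A − λI)^k v = 0 for every generalised eigenvector v of λ).

  λ = -5: largest Jordan block has size 1, contributing (x + 5)
  λ = -2: largest Jordan block has size 3, contributing (x + 2)^3

So m_A(x) = (x + 2)^3*(x + 5) = x^4 + 11*x^3 + 42*x^2 + 68*x + 40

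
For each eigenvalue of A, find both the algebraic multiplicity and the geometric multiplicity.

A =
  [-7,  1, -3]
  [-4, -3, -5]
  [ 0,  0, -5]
λ = -5: alg = 3, geom = 1

Step 1 — factor the characteristic polynomial to read off the algebraic multiplicities:
  χ_A(x) = (x + 5)^3

Step 2 — compute geometric multiplicities via the rank-nullity identity g(λ) = n − rank(A − λI):
  rank(A − (-5)·I) = 2, so dim ker(A − (-5)·I) = n − 2 = 1

Summary:
  λ = -5: algebraic multiplicity = 3, geometric multiplicity = 1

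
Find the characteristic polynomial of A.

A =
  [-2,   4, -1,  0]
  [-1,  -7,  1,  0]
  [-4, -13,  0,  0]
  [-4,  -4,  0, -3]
x^4 + 12*x^3 + 54*x^2 + 108*x + 81

Expanding det(x·I − A) (e.g. by cofactor expansion or by noting that A is similar to its Jordan form J, which has the same characteristic polynomial as A) gives
  χ_A(x) = x^4 + 12*x^3 + 54*x^2 + 108*x + 81
which factors as (x + 3)^4. The eigenvalues (with algebraic multiplicities) are λ = -3 with multiplicity 4.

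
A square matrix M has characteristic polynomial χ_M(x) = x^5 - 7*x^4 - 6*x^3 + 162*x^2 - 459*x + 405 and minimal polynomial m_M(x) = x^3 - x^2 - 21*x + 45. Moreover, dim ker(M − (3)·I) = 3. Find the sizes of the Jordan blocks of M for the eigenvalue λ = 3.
Block sizes for λ = 3: [2, 1, 1]

Step 1 — from the characteristic polynomial, algebraic multiplicity of λ = 3 is 4. From dim ker(M − (3)·I) = 3, there are exactly 3 Jordan blocks for λ = 3.
Step 2 — from the minimal polynomial, the factor (x − 3)^2 tells us the largest block for λ = 3 has size 2.
Step 3 — with total size 4, 3 blocks, and largest block 2, the block sizes (in nonincreasing order) are [2, 1, 1].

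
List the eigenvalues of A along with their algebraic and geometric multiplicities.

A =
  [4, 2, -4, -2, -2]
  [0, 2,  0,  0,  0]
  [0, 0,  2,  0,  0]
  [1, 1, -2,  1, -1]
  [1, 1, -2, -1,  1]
λ = 2: alg = 5, geom = 4

Step 1 — factor the characteristic polynomial to read off the algebraic multiplicities:
  χ_A(x) = (x - 2)^5

Step 2 — compute geometric multiplicities via the rank-nullity identity g(λ) = n − rank(A − λI):
  rank(A − (2)·I) = 1, so dim ker(A − (2)·I) = n − 1 = 4

Summary:
  λ = 2: algebraic multiplicity = 5, geometric multiplicity = 4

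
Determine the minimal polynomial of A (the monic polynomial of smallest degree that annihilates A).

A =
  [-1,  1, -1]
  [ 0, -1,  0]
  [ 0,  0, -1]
x^2 + 2*x + 1

The characteristic polynomial is χ_A(x) = (x + 1)^3, so the eigenvalues are known. The minimal polynomial is
  m_A(x) = Π_λ (x − λ)^{k_λ}
where k_λ is the size of the *largest* Jordan block for λ (equivalently, the smallest k with (A − λI)^k v = 0 for every generalised eigenvector v of λ).

  λ = -1: largest Jordan block has size 2, contributing (x + 1)^2

So m_A(x) = (x + 1)^2 = x^2 + 2*x + 1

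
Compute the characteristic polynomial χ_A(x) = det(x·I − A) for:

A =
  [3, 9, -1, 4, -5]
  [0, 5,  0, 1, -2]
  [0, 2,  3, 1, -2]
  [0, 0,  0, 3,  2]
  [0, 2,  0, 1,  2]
x^5 - 16*x^4 + 102*x^3 - 324*x^2 + 513*x - 324

Expanding det(x·I − A) (e.g. by cofactor expansion or by noting that A is similar to its Jordan form J, which has the same characteristic polynomial as A) gives
  χ_A(x) = x^5 - 16*x^4 + 102*x^3 - 324*x^2 + 513*x - 324
which factors as (x - 4)*(x - 3)^4. The eigenvalues (with algebraic multiplicities) are λ = 3 with multiplicity 4, λ = 4 with multiplicity 1.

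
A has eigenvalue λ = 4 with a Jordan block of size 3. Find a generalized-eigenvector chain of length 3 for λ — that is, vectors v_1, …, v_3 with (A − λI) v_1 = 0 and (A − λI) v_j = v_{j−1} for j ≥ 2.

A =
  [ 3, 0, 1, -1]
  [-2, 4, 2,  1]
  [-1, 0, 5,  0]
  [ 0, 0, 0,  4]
A Jordan chain for λ = 4 of length 3:
v_1 = (1, 2, 1, 0)ᵀ
v_2 = (-1, 1, 0, 0)ᵀ
v_3 = (0, 0, 0, 1)ᵀ

Let N = A − (4)·I. We want v_3 with N^3 v_3 = 0 but N^2 v_3 ≠ 0; then v_{j-1} := N · v_j for j = 3, …, 2.

Pick v_3 = (0, 0, 0, 1)ᵀ.
Then v_2 = N · v_3 = (-1, 1, 0, 0)ᵀ.
Then v_1 = N · v_2 = (1, 2, 1, 0)ᵀ.

Sanity check: (A − (4)·I) v_1 = (0, 0, 0, 0)ᵀ = 0. ✓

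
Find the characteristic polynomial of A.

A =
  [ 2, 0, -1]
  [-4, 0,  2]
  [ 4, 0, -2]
x^3

Expanding det(x·I − A) (e.g. by cofactor expansion or by noting that A is similar to its Jordan form J, which has the same characteristic polynomial as A) gives
  χ_A(x) = x^3
which factors as x^3. The eigenvalues (with algebraic multiplicities) are λ = 0 with multiplicity 3.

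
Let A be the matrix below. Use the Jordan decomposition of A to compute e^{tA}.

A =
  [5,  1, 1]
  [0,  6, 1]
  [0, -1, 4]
e^{tA} =
  [exp(5*t), t*exp(5*t), t*exp(5*t)]
  [0, t*exp(5*t) + exp(5*t), t*exp(5*t)]
  [0, -t*exp(5*t), -t*exp(5*t) + exp(5*t)]

Strategy: write A = P · J · P⁻¹ where J is a Jordan canonical form, so e^{tA} = P · e^{tJ} · P⁻¹, and e^{tJ} can be computed block-by-block.

A has Jordan form
J =
  [5, 1, 0]
  [0, 5, 0]
  [0, 0, 5]
(up to reordering of blocks).

Per-block formulas:
  For a 2×2 Jordan block J_2(5): exp(t · J_2(5)) = e^(5t)·(I + t·N), where N is the 2×2 nilpotent shift.
  For a 1×1 block at λ = 5: exp(t · [5]) = [e^(5t)].

After assembling e^{tJ} and conjugating by P, we get:

e^{tA} =
  [exp(5*t), t*exp(5*t), t*exp(5*t)]
  [0, t*exp(5*t) + exp(5*t), t*exp(5*t)]
  [0, -t*exp(5*t), -t*exp(5*t) + exp(5*t)]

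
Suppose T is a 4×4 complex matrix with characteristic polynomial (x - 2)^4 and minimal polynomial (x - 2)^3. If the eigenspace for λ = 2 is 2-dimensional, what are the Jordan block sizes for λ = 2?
Block sizes for λ = 2: [3, 1]

Step 1 — from the characteristic polynomial, algebraic multiplicity of λ = 2 is 4. From dim ker(T − (2)·I) = 2, there are exactly 2 Jordan blocks for λ = 2.
Step 2 — from the minimal polynomial, the factor (x − 2)^3 tells us the largest block for λ = 2 has size 3.
Step 3 — with total size 4, 2 blocks, and largest block 3, the block sizes (in nonincreasing order) are [3, 1].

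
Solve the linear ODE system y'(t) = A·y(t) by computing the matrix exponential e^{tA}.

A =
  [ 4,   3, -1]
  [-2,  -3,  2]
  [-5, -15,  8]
e^{tA} =
  [t*exp(3*t) + exp(3*t), 3*t*exp(3*t), -t*exp(3*t)]
  [-2*t*exp(3*t), -6*t*exp(3*t) + exp(3*t), 2*t*exp(3*t)]
  [-5*t*exp(3*t), -15*t*exp(3*t), 5*t*exp(3*t) + exp(3*t)]

Strategy: write A = P · J · P⁻¹ where J is a Jordan canonical form, so e^{tA} = P · e^{tJ} · P⁻¹, and e^{tJ} can be computed block-by-block.

A has Jordan form
J =
  [3, 1, 0]
  [0, 3, 0]
  [0, 0, 3]
(up to reordering of blocks).

Per-block formulas:
  For a 1×1 block at λ = 3: exp(t · [3]) = [e^(3t)].
  For a 2×2 Jordan block J_2(3): exp(t · J_2(3)) = e^(3t)·(I + t·N), where N is the 2×2 nilpotent shift.

After assembling e^{tJ} and conjugating by P, we get:

e^{tA} =
  [t*exp(3*t) + exp(3*t), 3*t*exp(3*t), -t*exp(3*t)]
  [-2*t*exp(3*t), -6*t*exp(3*t) + exp(3*t), 2*t*exp(3*t)]
  [-5*t*exp(3*t), -15*t*exp(3*t), 5*t*exp(3*t) + exp(3*t)]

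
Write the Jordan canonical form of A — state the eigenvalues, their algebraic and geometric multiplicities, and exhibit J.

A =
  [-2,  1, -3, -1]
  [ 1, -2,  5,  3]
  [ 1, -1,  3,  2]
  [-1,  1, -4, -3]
J_2(-1) ⊕ J_2(-1)

The characteristic polynomial is
  det(x·I − A) = x^4 + 4*x^3 + 6*x^2 + 4*x + 1 = (x + 1)^4

Eigenvalues and multiplicities (the geometric multiplicity of λ is n − rank(A − λI), which equals the number of Jordan blocks for λ):
  λ = -1: algebraic multiplicity = 4, geometric multiplicity = 2

Determining the block sizes for each eigenvalue:
  λ = -1: with am = 4 and gm = 2, the partition is not yet determined (e.g. several partitions of 4 into 2 parts exist). Let N = A − (-1)·I. Computing rank(N^1) = 2, rank(N^2) = 0; the number of blocks of size ≥ j is rank(N^{j−1}) − rank(N^j), giving [2, 2]. So we have 2 block(s) of size 2 → block sizes [2, 2]

Assembling the blocks gives a Jordan form
J =
  [-1,  1,  0,  0]
  [ 0, -1,  0,  0]
  [ 0,  0, -1,  1]
  [ 0,  0,  0, -1]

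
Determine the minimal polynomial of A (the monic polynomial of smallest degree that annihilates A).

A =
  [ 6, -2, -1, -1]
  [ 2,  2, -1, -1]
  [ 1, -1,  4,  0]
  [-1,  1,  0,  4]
x^2 - 8*x + 16

The characteristic polynomial is χ_A(x) = (x - 4)^4, so the eigenvalues are known. The minimal polynomial is
  m_A(x) = Π_λ (x − λ)^{k_λ}
where k_λ is the size of the *largest* Jordan block for λ (equivalently, the smallest k with (A − λI)^k v = 0 for every generalised eigenvector v of λ).

  λ = 4: largest Jordan block has size 2, contributing (x − 4)^2

So m_A(x) = (x - 4)^2 = x^2 - 8*x + 16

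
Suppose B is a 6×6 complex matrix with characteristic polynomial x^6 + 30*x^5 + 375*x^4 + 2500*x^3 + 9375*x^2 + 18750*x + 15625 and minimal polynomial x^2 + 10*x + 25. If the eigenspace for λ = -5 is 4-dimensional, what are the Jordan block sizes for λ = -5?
Block sizes for λ = -5: [2, 2, 1, 1]

Step 1 — from the characteristic polynomial, algebraic multiplicity of λ = -5 is 6. From dim ker(B − (-5)·I) = 4, there are exactly 4 Jordan blocks for λ = -5.
Step 2 — from the minimal polynomial, the factor (x + 5)^2 tells us the largest block for λ = -5 has size 2.
Step 3 — with total size 6, 4 blocks, and largest block 2, the block sizes (in nonincreasing order) are [2, 2, 1, 1].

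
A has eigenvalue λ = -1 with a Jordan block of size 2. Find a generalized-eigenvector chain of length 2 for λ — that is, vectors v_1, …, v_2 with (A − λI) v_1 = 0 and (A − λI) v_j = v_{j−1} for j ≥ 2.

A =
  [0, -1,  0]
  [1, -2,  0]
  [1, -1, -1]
A Jordan chain for λ = -1 of length 2:
v_1 = (1, 1, 1)ᵀ
v_2 = (1, 0, 0)ᵀ

Let N = A − (-1)·I. We want v_2 with N^2 v_2 = 0 but N^1 v_2 ≠ 0; then v_{j-1} := N · v_j for j = 2, …, 2.

Pick v_2 = (1, 0, 0)ᵀ.
Then v_1 = N · v_2 = (1, 1, 1)ᵀ.

Sanity check: (A − (-1)·I) v_1 = (0, 0, 0)ᵀ = 0. ✓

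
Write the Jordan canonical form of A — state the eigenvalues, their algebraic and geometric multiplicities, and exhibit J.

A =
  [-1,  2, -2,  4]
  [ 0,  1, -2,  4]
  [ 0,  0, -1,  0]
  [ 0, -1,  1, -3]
J_2(-1) ⊕ J_1(-1) ⊕ J_1(-1)

The characteristic polynomial is
  det(x·I − A) = x^4 + 4*x^3 + 6*x^2 + 4*x + 1 = (x + 1)^4

Eigenvalues and multiplicities (the geometric multiplicity of λ is n − rank(A − λI), which equals the number of Jordan blocks for λ):
  λ = -1: algebraic multiplicity = 4, geometric multiplicity = 3

Determining the block sizes for each eigenvalue:
  λ = -1: 3 blocks summing to 4 forces exactly one block of size 2 and the rest size 1 → block sizes [2, 1, 1]

Assembling the blocks gives a Jordan form
J =
  [-1,  1,  0,  0]
  [ 0, -1,  0,  0]
  [ 0,  0, -1,  0]
  [ 0,  0,  0, -1]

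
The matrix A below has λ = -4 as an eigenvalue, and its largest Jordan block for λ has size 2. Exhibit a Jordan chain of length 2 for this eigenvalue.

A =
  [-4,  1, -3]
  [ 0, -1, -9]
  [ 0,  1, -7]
A Jordan chain for λ = -4 of length 2:
v_1 = (1, 3, 1)ᵀ
v_2 = (0, 1, 0)ᵀ

Let N = A − (-4)·I. We want v_2 with N^2 v_2 = 0 but N^1 v_2 ≠ 0; then v_{j-1} := N · v_j for j = 2, …, 2.

Pick v_2 = (0, 1, 0)ᵀ.
Then v_1 = N · v_2 = (1, 3, 1)ᵀ.

Sanity check: (A − (-4)·I) v_1 = (0, 0, 0)ᵀ = 0. ✓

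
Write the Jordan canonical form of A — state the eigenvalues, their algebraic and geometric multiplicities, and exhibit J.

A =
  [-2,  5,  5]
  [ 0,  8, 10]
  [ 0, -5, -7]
J_1(-2) ⊕ J_1(-2) ⊕ J_1(3)

The characteristic polynomial is
  det(x·I − A) = x^3 + x^2 - 8*x - 12 = (x - 3)*(x + 2)^2

Eigenvalues and multiplicities (the geometric multiplicity of λ is n − rank(A − λI), which equals the number of Jordan blocks for λ):
  λ = -2: algebraic multiplicity = 2, geometric multiplicity = 2
  λ = 3: algebraic multiplicity = 1, geometric multiplicity = 1

Determining the block sizes for each eigenvalue:
  λ = -2: gm = am = 2, so every block has size 1 → block sizes [1, 1]
  λ = 3: one block (gm = 1), so the single block has size am = 1 → block sizes [1]

Assembling the blocks gives a Jordan form
J =
  [-2,  0, 0]
  [ 0, -2, 0]
  [ 0,  0, 3]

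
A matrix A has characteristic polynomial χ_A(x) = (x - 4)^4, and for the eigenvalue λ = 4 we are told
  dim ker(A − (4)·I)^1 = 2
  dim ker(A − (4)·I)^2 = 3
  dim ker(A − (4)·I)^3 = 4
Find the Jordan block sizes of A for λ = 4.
Block sizes for λ = 4: [3, 1]

From the dimensions of kernels of powers, the number of Jordan blocks of size at least j is d_j − d_{j−1} where d_j = dim ker(N^j) (with d_0 = 0). Computing the differences gives [2, 1, 1].
The number of blocks of size exactly k is (#blocks of size ≥ k) − (#blocks of size ≥ k + 1), so the partition is: 1 block(s) of size 1, 1 block(s) of size 3.
In nonincreasing order the block sizes are [3, 1].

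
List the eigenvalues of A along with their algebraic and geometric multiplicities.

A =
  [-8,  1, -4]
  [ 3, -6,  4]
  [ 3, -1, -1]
λ = -5: alg = 3, geom = 2

Step 1 — factor the characteristic polynomial to read off the algebraic multiplicities:
  χ_A(x) = (x + 5)^3

Step 2 — compute geometric multiplicities via the rank-nullity identity g(λ) = n − rank(A − λI):
  rank(A − (-5)·I) = 1, so dim ker(A − (-5)·I) = n − 1 = 2

Summary:
  λ = -5: algebraic multiplicity = 3, geometric multiplicity = 2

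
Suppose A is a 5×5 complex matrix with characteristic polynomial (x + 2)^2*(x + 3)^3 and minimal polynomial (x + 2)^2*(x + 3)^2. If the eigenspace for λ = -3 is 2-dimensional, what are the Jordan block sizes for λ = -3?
Block sizes for λ = -3: [2, 1]

Step 1 — from the characteristic polynomial, algebraic multiplicity of λ = -3 is 3. From dim ker(A − (-3)·I) = 2, there are exactly 2 Jordan blocks for λ = -3.
Step 2 — from the minimal polynomial, the factor (x + 3)^2 tells us the largest block for λ = -3 has size 2.
Step 3 — with total size 3, 2 blocks, and largest block 2, the block sizes (in nonincreasing order) are [2, 1].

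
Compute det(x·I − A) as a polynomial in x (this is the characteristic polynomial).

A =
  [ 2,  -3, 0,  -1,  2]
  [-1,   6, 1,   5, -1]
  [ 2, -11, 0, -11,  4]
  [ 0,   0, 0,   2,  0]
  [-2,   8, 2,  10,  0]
x^5 - 10*x^4 + 40*x^3 - 80*x^2 + 80*x - 32

Expanding det(x·I − A) (e.g. by cofactor expansion or by noting that A is similar to its Jordan form J, which has the same characteristic polynomial as A) gives
  χ_A(x) = x^5 - 10*x^4 + 40*x^3 - 80*x^2 + 80*x - 32
which factors as (x - 2)^5. The eigenvalues (with algebraic multiplicities) are λ = 2 with multiplicity 5.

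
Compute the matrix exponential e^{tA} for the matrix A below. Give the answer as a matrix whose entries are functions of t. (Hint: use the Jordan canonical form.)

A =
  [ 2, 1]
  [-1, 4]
e^{tA} =
  [-t*exp(3*t) + exp(3*t), t*exp(3*t)]
  [-t*exp(3*t), t*exp(3*t) + exp(3*t)]

Strategy: write A = P · J · P⁻¹ where J is a Jordan canonical form, so e^{tA} = P · e^{tJ} · P⁻¹, and e^{tJ} can be computed block-by-block.

A has Jordan form
J =
  [3, 1]
  [0, 3]
(up to reordering of blocks).

Per-block formulas:
  For a 2×2 Jordan block J_2(3): exp(t · J_2(3)) = e^(3t)·(I + t·N), where N is the 2×2 nilpotent shift.

After assembling e^{tJ} and conjugating by P, we get:

e^{tA} =
  [-t*exp(3*t) + exp(3*t), t*exp(3*t)]
  [-t*exp(3*t), t*exp(3*t) + exp(3*t)]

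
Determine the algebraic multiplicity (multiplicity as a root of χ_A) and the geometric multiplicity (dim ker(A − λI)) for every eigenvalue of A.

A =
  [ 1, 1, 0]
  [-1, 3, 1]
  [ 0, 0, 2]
λ = 2: alg = 3, geom = 1

Step 1 — factor the characteristic polynomial to read off the algebraic multiplicities:
  χ_A(x) = (x - 2)^3

Step 2 — compute geometric multiplicities via the rank-nullity identity g(λ) = n − rank(A − λI):
  rank(A − (2)·I) = 2, so dim ker(A − (2)·I) = n − 2 = 1

Summary:
  λ = 2: algebraic multiplicity = 3, geometric multiplicity = 1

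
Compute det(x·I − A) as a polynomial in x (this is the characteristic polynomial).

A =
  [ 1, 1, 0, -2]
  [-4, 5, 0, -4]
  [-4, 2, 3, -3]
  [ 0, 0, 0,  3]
x^4 - 12*x^3 + 54*x^2 - 108*x + 81

Expanding det(x·I − A) (e.g. by cofactor expansion or by noting that A is similar to its Jordan form J, which has the same characteristic polynomial as A) gives
  χ_A(x) = x^4 - 12*x^3 + 54*x^2 - 108*x + 81
which factors as (x - 3)^4. The eigenvalues (with algebraic multiplicities) are λ = 3 with multiplicity 4.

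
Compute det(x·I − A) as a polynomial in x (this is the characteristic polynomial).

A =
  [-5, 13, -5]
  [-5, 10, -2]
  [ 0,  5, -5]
x^3

Expanding det(x·I − A) (e.g. by cofactor expansion or by noting that A is similar to its Jordan form J, which has the same characteristic polynomial as A) gives
  χ_A(x) = x^3
which factors as x^3. The eigenvalues (with algebraic multiplicities) are λ = 0 with multiplicity 3.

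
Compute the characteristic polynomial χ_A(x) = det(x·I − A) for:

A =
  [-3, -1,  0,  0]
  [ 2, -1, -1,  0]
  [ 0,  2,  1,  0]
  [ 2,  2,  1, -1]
x^4 + 4*x^3 + 6*x^2 + 4*x + 1

Expanding det(x·I − A) (e.g. by cofactor expansion or by noting that A is similar to its Jordan form J, which has the same characteristic polynomial as A) gives
  χ_A(x) = x^4 + 4*x^3 + 6*x^2 + 4*x + 1
which factors as (x + 1)^4. The eigenvalues (with algebraic multiplicities) are λ = -1 with multiplicity 4.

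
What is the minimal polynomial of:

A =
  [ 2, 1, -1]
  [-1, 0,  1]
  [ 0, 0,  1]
x^2 - 2*x + 1

The characteristic polynomial is χ_A(x) = (x - 1)^3, so the eigenvalues are known. The minimal polynomial is
  m_A(x) = Π_λ (x − λ)^{k_λ}
where k_λ is the size of the *largest* Jordan block for λ (equivalently, the smallest k with (A − λI)^k v = 0 for every generalised eigenvector v of λ).

  λ = 1: largest Jordan block has size 2, contributing (x − 1)^2

So m_A(x) = (x - 1)^2 = x^2 - 2*x + 1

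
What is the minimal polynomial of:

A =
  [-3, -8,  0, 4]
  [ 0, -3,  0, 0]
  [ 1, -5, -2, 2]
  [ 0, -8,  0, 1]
x^3 + 4*x^2 + x - 6

The characteristic polynomial is χ_A(x) = (x - 1)*(x + 2)*(x + 3)^2, so the eigenvalues are known. The minimal polynomial is
  m_A(x) = Π_λ (x − λ)^{k_λ}
where k_λ is the size of the *largest* Jordan block for λ (equivalently, the smallest k with (A − λI)^k v = 0 for every generalised eigenvector v of λ).

  λ = -3: largest Jordan block has size 1, contributing (x + 3)
  λ = -2: largest Jordan block has size 1, contributing (x + 2)
  λ = 1: largest Jordan block has size 1, contributing (x − 1)

So m_A(x) = (x - 1)*(x + 2)*(x + 3) = x^3 + 4*x^2 + x - 6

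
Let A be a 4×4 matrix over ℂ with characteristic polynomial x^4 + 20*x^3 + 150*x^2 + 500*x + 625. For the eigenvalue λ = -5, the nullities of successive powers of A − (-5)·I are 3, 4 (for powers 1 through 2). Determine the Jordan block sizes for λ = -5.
Block sizes for λ = -5: [2, 1, 1]

From the dimensions of kernels of powers, the number of Jordan blocks of size at least j is d_j − d_{j−1} where d_j = dim ker(N^j) (with d_0 = 0). Computing the differences gives [3, 1].
The number of blocks of size exactly k is (#blocks of size ≥ k) − (#blocks of size ≥ k + 1), so the partition is: 2 block(s) of size 1, 1 block(s) of size 2.
In nonincreasing order the block sizes are [2, 1, 1].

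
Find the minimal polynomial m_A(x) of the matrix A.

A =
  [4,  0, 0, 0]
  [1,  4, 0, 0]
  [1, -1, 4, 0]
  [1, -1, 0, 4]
x^3 - 12*x^2 + 48*x - 64

The characteristic polynomial is χ_A(x) = (x - 4)^4, so the eigenvalues are known. The minimal polynomial is
  m_A(x) = Π_λ (x − λ)^{k_λ}
where k_λ is the size of the *largest* Jordan block for λ (equivalently, the smallest k with (A − λI)^k v = 0 for every generalised eigenvector v of λ).

  λ = 4: largest Jordan block has size 3, contributing (x − 4)^3

So m_A(x) = (x - 4)^3 = x^3 - 12*x^2 + 48*x - 64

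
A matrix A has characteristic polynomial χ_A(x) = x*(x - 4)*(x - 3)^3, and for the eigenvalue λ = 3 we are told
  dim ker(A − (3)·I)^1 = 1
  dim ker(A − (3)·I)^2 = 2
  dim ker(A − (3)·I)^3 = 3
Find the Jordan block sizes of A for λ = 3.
Block sizes for λ = 3: [3]

From the dimensions of kernels of powers, the number of Jordan blocks of size at least j is d_j − d_{j−1} where d_j = dim ker(N^j) (with d_0 = 0). Computing the differences gives [1, 1, 1].
The number of blocks of size exactly k is (#blocks of size ≥ k) − (#blocks of size ≥ k + 1), so the partition is: 1 block(s) of size 3.
In nonincreasing order the block sizes are [3].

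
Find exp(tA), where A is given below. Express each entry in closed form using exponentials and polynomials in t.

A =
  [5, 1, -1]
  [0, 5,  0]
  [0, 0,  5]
e^{tA} =
  [exp(5*t), t*exp(5*t), -t*exp(5*t)]
  [0, exp(5*t), 0]
  [0, 0, exp(5*t)]

Strategy: write A = P · J · P⁻¹ where J is a Jordan canonical form, so e^{tA} = P · e^{tJ} · P⁻¹, and e^{tJ} can be computed block-by-block.

A has Jordan form
J =
  [5, 1, 0]
  [0, 5, 0]
  [0, 0, 5]
(up to reordering of blocks).

Per-block formulas:
  For a 1×1 block at λ = 5: exp(t · [5]) = [e^(5t)].
  For a 2×2 Jordan block J_2(5): exp(t · J_2(5)) = e^(5t)·(I + t·N), where N is the 2×2 nilpotent shift.

After assembling e^{tJ} and conjugating by P, we get:

e^{tA} =
  [exp(5*t), t*exp(5*t), -t*exp(5*t)]
  [0, exp(5*t), 0]
  [0, 0, exp(5*t)]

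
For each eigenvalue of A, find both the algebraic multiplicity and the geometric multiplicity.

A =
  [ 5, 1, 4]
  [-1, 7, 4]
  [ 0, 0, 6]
λ = 6: alg = 3, geom = 2

Step 1 — factor the characteristic polynomial to read off the algebraic multiplicities:
  χ_A(x) = (x - 6)^3

Step 2 — compute geometric multiplicities via the rank-nullity identity g(λ) = n − rank(A − λI):
  rank(A − (6)·I) = 1, so dim ker(A − (6)·I) = n − 1 = 2

Summary:
  λ = 6: algebraic multiplicity = 3, geometric multiplicity = 2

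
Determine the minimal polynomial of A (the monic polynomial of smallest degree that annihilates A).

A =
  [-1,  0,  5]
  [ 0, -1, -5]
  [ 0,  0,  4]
x^2 - 3*x - 4

The characteristic polynomial is χ_A(x) = (x - 4)*(x + 1)^2, so the eigenvalues are known. The minimal polynomial is
  m_A(x) = Π_λ (x − λ)^{k_λ}
where k_λ is the size of the *largest* Jordan block for λ (equivalently, the smallest k with (A − λI)^k v = 0 for every generalised eigenvector v of λ).

  λ = -1: largest Jordan block has size 1, contributing (x + 1)
  λ = 4: largest Jordan block has size 1, contributing (x − 4)

So m_A(x) = (x - 4)*(x + 1) = x^2 - 3*x - 4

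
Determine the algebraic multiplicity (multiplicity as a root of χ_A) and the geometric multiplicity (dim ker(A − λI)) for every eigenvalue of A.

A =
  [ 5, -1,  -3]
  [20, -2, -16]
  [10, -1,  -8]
λ = -5: alg = 1, geom = 1; λ = 0: alg = 2, geom = 1

Step 1 — factor the characteristic polynomial to read off the algebraic multiplicities:
  χ_A(x) = x^2*(x + 5)

Step 2 — compute geometric multiplicities via the rank-nullity identity g(λ) = n − rank(A − λI):
  rank(A − (-5)·I) = 2, so dim ker(A − (-5)·I) = n − 2 = 1
  rank(A − (0)·I) = 2, so dim ker(A − (0)·I) = n − 2 = 1

Summary:
  λ = -5: algebraic multiplicity = 1, geometric multiplicity = 1
  λ = 0: algebraic multiplicity = 2, geometric multiplicity = 1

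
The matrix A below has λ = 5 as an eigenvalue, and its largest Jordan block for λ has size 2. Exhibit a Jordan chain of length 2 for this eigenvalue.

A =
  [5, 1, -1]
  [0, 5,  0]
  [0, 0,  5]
A Jordan chain for λ = 5 of length 2:
v_1 = (1, 0, 0)ᵀ
v_2 = (0, 1, 0)ᵀ

Let N = A − (5)·I. We want v_2 with N^2 v_2 = 0 but N^1 v_2 ≠ 0; then v_{j-1} := N · v_j for j = 2, …, 2.

Pick v_2 = (0, 1, 0)ᵀ.
Then v_1 = N · v_2 = (1, 0, 0)ᵀ.

Sanity check: (A − (5)·I) v_1 = (0, 0, 0)ᵀ = 0. ✓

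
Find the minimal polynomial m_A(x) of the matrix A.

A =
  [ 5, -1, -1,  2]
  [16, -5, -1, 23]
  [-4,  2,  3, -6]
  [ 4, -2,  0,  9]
x^3 - 9*x^2 + 27*x - 27

The characteristic polynomial is χ_A(x) = (x - 3)^4, so the eigenvalues are known. The minimal polynomial is
  m_A(x) = Π_λ (x − λ)^{k_λ}
where k_λ is the size of the *largest* Jordan block for λ (equivalently, the smallest k with (A − λI)^k v = 0 for every generalised eigenvector v of λ).

  λ = 3: largest Jordan block has size 3, contributing (x − 3)^3

So m_A(x) = (x - 3)^3 = x^3 - 9*x^2 + 27*x - 27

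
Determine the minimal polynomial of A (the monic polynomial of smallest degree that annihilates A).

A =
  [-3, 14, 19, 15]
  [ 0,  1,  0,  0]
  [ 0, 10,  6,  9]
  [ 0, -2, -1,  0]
x^4 - 4*x^3 - 6*x^2 + 36*x - 27

The characteristic polynomial is χ_A(x) = (x - 3)^2*(x - 1)*(x + 3), so the eigenvalues are known. The minimal polynomial is
  m_A(x) = Π_λ (x − λ)^{k_λ}
where k_λ is the size of the *largest* Jordan block for λ (equivalently, the smallest k with (A − λI)^k v = 0 for every generalised eigenvector v of λ).

  λ = -3: largest Jordan block has size 1, contributing (x + 3)
  λ = 1: largest Jordan block has size 1, contributing (x − 1)
  λ = 3: largest Jordan block has size 2, contributing (x − 3)^2

So m_A(x) = (x - 3)^2*(x - 1)*(x + 3) = x^4 - 4*x^3 - 6*x^2 + 36*x - 27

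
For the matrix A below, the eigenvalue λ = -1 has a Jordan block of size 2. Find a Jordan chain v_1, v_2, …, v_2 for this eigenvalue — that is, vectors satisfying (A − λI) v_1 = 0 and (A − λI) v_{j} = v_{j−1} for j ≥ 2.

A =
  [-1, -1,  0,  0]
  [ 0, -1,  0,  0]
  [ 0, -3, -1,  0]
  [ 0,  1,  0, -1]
A Jordan chain for λ = -1 of length 2:
v_1 = (-1, 0, -3, 1)ᵀ
v_2 = (0, 1, 0, 0)ᵀ

Let N = A − (-1)·I. We want v_2 with N^2 v_2 = 0 but N^1 v_2 ≠ 0; then v_{j-1} := N · v_j for j = 2, …, 2.

Pick v_2 = (0, 1, 0, 0)ᵀ.
Then v_1 = N · v_2 = (-1, 0, -3, 1)ᵀ.

Sanity check: (A − (-1)·I) v_1 = (0, 0, 0, 0)ᵀ = 0. ✓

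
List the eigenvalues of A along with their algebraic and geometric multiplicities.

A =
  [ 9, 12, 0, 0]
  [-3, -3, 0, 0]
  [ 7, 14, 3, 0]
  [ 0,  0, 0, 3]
λ = 3: alg = 4, geom = 3

Step 1 — factor the characteristic polynomial to read off the algebraic multiplicities:
  χ_A(x) = (x - 3)^4

Step 2 — compute geometric multiplicities via the rank-nullity identity g(λ) = n − rank(A − λI):
  rank(A − (3)·I) = 1, so dim ker(A − (3)·I) = n − 1 = 3

Summary:
  λ = 3: algebraic multiplicity = 4, geometric multiplicity = 3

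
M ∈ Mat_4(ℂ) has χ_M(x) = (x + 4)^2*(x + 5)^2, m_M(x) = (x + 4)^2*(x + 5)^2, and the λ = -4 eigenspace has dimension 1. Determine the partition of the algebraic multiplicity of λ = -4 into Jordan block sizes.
Block sizes for λ = -4: [2]

Step 1 — from the characteristic polynomial, algebraic multiplicity of λ = -4 is 2. From dim ker(M − (-4)·I) = 1, there are exactly 1 Jordan blocks for λ = -4.
Step 2 — from the minimal polynomial, the factor (x + 4)^2 tells us the largest block for λ = -4 has size 2.
Step 3 — with total size 2, 1 blocks, and largest block 2, the block sizes (in nonincreasing order) are [2].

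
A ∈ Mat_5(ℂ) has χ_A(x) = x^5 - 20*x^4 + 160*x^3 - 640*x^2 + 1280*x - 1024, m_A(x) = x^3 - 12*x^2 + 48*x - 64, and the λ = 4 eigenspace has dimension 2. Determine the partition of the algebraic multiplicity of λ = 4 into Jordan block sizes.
Block sizes for λ = 4: [3, 2]

Step 1 — from the characteristic polynomial, algebraic multiplicity of λ = 4 is 5. From dim ker(A − (4)·I) = 2, there are exactly 2 Jordan blocks for λ = 4.
Step 2 — from the minimal polynomial, the factor (x − 4)^3 tells us the largest block for λ = 4 has size 3.
Step 3 — with total size 5, 2 blocks, and largest block 3, the block sizes (in nonincreasing order) are [3, 2].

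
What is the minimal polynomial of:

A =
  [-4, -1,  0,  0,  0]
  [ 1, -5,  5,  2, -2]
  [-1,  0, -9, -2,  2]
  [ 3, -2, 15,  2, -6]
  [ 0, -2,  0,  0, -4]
x^3 + 12*x^2 + 48*x + 64

The characteristic polynomial is χ_A(x) = (x + 4)^5, so the eigenvalues are known. The minimal polynomial is
  m_A(x) = Π_λ (x − λ)^{k_λ}
where k_λ is the size of the *largest* Jordan block for λ (equivalently, the smallest k with (A − λI)^k v = 0 for every generalised eigenvector v of λ).

  λ = -4: largest Jordan block has size 3, contributing (x + 4)^3

So m_A(x) = (x + 4)^3 = x^3 + 12*x^2 + 48*x + 64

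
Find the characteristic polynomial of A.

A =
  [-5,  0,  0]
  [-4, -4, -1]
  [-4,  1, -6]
x^3 + 15*x^2 + 75*x + 125

Expanding det(x·I − A) (e.g. by cofactor expansion or by noting that A is similar to its Jordan form J, which has the same characteristic polynomial as A) gives
  χ_A(x) = x^3 + 15*x^2 + 75*x + 125
which factors as (x + 5)^3. The eigenvalues (with algebraic multiplicities) are λ = -5 with multiplicity 3.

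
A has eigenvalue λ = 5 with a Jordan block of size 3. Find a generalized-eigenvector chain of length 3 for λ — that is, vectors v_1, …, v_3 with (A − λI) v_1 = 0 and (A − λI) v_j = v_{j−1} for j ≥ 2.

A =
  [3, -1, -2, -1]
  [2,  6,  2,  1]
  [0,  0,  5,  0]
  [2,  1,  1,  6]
A Jordan chain for λ = 5 of length 3:
v_1 = (1, -1, 0, -1)ᵀ
v_2 = (-2, 2, 0, 1)ᵀ
v_3 = (0, 0, 1, 0)ᵀ

Let N = A − (5)·I. We want v_3 with N^3 v_3 = 0 but N^2 v_3 ≠ 0; then v_{j-1} := N · v_j for j = 3, …, 2.

Pick v_3 = (0, 0, 1, 0)ᵀ.
Then v_2 = N · v_3 = (-2, 2, 0, 1)ᵀ.
Then v_1 = N · v_2 = (1, -1, 0, -1)ᵀ.

Sanity check: (A − (5)·I) v_1 = (0, 0, 0, 0)ᵀ = 0. ✓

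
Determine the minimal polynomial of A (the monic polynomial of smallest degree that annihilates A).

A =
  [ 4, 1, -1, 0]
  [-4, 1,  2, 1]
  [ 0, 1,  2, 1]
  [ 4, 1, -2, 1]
x^2 - 4*x + 4

The characteristic polynomial is χ_A(x) = (x - 2)^4, so the eigenvalues are known. The minimal polynomial is
  m_A(x) = Π_λ (x − λ)^{k_λ}
where k_λ is the size of the *largest* Jordan block for λ (equivalently, the smallest k with (A − λI)^k v = 0 for every generalised eigenvector v of λ).

  λ = 2: largest Jordan block has size 2, contributing (x − 2)^2

So m_A(x) = (x - 2)^2 = x^2 - 4*x + 4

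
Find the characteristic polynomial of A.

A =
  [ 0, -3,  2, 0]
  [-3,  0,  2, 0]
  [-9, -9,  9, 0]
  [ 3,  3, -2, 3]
x^4 - 12*x^3 + 54*x^2 - 108*x + 81

Expanding det(x·I − A) (e.g. by cofactor expansion or by noting that A is similar to its Jordan form J, which has the same characteristic polynomial as A) gives
  χ_A(x) = x^4 - 12*x^3 + 54*x^2 - 108*x + 81
which factors as (x - 3)^4. The eigenvalues (with algebraic multiplicities) are λ = 3 with multiplicity 4.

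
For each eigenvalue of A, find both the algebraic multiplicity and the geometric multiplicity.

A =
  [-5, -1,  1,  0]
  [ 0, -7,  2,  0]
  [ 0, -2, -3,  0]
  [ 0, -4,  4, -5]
λ = -5: alg = 4, geom = 3

Step 1 — factor the characteristic polynomial to read off the algebraic multiplicities:
  χ_A(x) = (x + 5)^4

Step 2 — compute geometric multiplicities via the rank-nullity identity g(λ) = n − rank(A − λI):
  rank(A − (-5)·I) = 1, so dim ker(A − (-5)·I) = n − 1 = 3

Summary:
  λ = -5: algebraic multiplicity = 4, geometric multiplicity = 3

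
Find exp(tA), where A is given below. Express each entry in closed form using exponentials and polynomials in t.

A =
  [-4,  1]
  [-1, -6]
e^{tA} =
  [t*exp(-5*t) + exp(-5*t), t*exp(-5*t)]
  [-t*exp(-5*t), -t*exp(-5*t) + exp(-5*t)]

Strategy: write A = P · J · P⁻¹ where J is a Jordan canonical form, so e^{tA} = P · e^{tJ} · P⁻¹, and e^{tJ} can be computed block-by-block.

A has Jordan form
J =
  [-5,  1]
  [ 0, -5]
(up to reordering of blocks).

Per-block formulas:
  For a 2×2 Jordan block J_2(-5): exp(t · J_2(-5)) = e^(-5t)·(I + t·N), where N is the 2×2 nilpotent shift.

After assembling e^{tJ} and conjugating by P, we get:

e^{tA} =
  [t*exp(-5*t) + exp(-5*t), t*exp(-5*t)]
  [-t*exp(-5*t), -t*exp(-5*t) + exp(-5*t)]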